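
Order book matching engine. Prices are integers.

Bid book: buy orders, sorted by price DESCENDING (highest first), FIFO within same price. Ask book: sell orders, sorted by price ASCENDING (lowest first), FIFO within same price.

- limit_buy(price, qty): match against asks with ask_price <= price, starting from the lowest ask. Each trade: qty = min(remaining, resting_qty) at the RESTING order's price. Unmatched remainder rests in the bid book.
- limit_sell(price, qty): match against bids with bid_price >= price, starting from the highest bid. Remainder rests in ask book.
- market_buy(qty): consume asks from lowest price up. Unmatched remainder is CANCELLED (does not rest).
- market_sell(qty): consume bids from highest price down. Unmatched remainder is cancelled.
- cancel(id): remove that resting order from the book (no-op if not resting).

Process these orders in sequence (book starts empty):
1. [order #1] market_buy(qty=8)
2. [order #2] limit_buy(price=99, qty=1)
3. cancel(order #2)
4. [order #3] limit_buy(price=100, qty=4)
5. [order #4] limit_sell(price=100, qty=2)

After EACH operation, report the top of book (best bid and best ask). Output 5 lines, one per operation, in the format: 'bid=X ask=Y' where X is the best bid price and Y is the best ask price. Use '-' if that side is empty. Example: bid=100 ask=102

Answer: bid=- ask=-
bid=99 ask=-
bid=- ask=-
bid=100 ask=-
bid=100 ask=-

Derivation:
After op 1 [order #1] market_buy(qty=8): fills=none; bids=[-] asks=[-]
After op 2 [order #2] limit_buy(price=99, qty=1): fills=none; bids=[#2:1@99] asks=[-]
After op 3 cancel(order #2): fills=none; bids=[-] asks=[-]
After op 4 [order #3] limit_buy(price=100, qty=4): fills=none; bids=[#3:4@100] asks=[-]
After op 5 [order #4] limit_sell(price=100, qty=2): fills=#3x#4:2@100; bids=[#3:2@100] asks=[-]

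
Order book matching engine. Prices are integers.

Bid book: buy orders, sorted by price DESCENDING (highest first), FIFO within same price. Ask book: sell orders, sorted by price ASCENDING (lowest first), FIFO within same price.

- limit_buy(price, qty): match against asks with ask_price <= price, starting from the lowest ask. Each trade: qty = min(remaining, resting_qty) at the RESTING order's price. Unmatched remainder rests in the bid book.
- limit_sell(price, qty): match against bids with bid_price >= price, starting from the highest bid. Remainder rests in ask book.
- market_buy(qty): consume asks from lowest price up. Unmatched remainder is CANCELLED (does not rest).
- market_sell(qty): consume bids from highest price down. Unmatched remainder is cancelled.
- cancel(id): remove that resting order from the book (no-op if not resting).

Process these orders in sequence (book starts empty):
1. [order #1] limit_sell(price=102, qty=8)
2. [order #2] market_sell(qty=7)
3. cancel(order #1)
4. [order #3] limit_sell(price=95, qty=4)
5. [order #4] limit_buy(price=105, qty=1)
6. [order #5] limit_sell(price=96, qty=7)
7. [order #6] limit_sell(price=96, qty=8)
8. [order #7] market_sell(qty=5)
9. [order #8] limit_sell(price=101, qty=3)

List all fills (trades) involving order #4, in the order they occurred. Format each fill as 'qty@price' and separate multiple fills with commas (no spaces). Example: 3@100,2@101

After op 1 [order #1] limit_sell(price=102, qty=8): fills=none; bids=[-] asks=[#1:8@102]
After op 2 [order #2] market_sell(qty=7): fills=none; bids=[-] asks=[#1:8@102]
After op 3 cancel(order #1): fills=none; bids=[-] asks=[-]
After op 4 [order #3] limit_sell(price=95, qty=4): fills=none; bids=[-] asks=[#3:4@95]
After op 5 [order #4] limit_buy(price=105, qty=1): fills=#4x#3:1@95; bids=[-] asks=[#3:3@95]
After op 6 [order #5] limit_sell(price=96, qty=7): fills=none; bids=[-] asks=[#3:3@95 #5:7@96]
After op 7 [order #6] limit_sell(price=96, qty=8): fills=none; bids=[-] asks=[#3:3@95 #5:7@96 #6:8@96]
After op 8 [order #7] market_sell(qty=5): fills=none; bids=[-] asks=[#3:3@95 #5:7@96 #6:8@96]
After op 9 [order #8] limit_sell(price=101, qty=3): fills=none; bids=[-] asks=[#3:3@95 #5:7@96 #6:8@96 #8:3@101]

Answer: 1@95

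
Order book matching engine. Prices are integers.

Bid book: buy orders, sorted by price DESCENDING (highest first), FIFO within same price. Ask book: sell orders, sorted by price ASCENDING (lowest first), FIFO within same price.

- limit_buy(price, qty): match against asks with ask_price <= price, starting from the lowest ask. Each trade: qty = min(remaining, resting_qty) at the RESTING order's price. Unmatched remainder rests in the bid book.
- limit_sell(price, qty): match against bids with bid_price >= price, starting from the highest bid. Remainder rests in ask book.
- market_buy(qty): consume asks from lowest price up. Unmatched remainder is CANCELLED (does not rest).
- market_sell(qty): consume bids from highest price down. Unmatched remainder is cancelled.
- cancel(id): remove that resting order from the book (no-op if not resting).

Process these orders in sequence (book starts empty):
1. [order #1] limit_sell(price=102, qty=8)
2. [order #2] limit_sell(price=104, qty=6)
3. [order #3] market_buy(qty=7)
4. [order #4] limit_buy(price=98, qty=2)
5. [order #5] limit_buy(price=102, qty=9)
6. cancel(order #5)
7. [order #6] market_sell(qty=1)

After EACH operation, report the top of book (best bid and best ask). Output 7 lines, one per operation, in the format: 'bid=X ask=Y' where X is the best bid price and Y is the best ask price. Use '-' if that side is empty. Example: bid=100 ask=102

After op 1 [order #1] limit_sell(price=102, qty=8): fills=none; bids=[-] asks=[#1:8@102]
After op 2 [order #2] limit_sell(price=104, qty=6): fills=none; bids=[-] asks=[#1:8@102 #2:6@104]
After op 3 [order #3] market_buy(qty=7): fills=#3x#1:7@102; bids=[-] asks=[#1:1@102 #2:6@104]
After op 4 [order #4] limit_buy(price=98, qty=2): fills=none; bids=[#4:2@98] asks=[#1:1@102 #2:6@104]
After op 5 [order #5] limit_buy(price=102, qty=9): fills=#5x#1:1@102; bids=[#5:8@102 #4:2@98] asks=[#2:6@104]
After op 6 cancel(order #5): fills=none; bids=[#4:2@98] asks=[#2:6@104]
After op 7 [order #6] market_sell(qty=1): fills=#4x#6:1@98; bids=[#4:1@98] asks=[#2:6@104]

Answer: bid=- ask=102
bid=- ask=102
bid=- ask=102
bid=98 ask=102
bid=102 ask=104
bid=98 ask=104
bid=98 ask=104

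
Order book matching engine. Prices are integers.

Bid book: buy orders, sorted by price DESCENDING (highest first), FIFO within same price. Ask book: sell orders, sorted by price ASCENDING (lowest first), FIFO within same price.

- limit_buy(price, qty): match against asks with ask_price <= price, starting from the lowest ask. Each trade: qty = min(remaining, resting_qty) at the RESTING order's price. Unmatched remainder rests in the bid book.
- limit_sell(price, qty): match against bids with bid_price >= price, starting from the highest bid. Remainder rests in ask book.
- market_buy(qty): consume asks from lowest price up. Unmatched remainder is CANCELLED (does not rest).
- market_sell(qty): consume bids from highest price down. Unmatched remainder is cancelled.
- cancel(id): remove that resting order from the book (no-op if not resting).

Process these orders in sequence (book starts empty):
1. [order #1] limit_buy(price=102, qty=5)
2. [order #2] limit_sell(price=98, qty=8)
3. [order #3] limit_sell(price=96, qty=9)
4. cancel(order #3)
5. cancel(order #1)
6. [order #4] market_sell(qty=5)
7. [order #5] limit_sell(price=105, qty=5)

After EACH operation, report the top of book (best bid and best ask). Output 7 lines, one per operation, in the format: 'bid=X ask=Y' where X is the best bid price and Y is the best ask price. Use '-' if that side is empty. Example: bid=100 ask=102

Answer: bid=102 ask=-
bid=- ask=98
bid=- ask=96
bid=- ask=98
bid=- ask=98
bid=- ask=98
bid=- ask=98

Derivation:
After op 1 [order #1] limit_buy(price=102, qty=5): fills=none; bids=[#1:5@102] asks=[-]
After op 2 [order #2] limit_sell(price=98, qty=8): fills=#1x#2:5@102; bids=[-] asks=[#2:3@98]
After op 3 [order #3] limit_sell(price=96, qty=9): fills=none; bids=[-] asks=[#3:9@96 #2:3@98]
After op 4 cancel(order #3): fills=none; bids=[-] asks=[#2:3@98]
After op 5 cancel(order #1): fills=none; bids=[-] asks=[#2:3@98]
After op 6 [order #4] market_sell(qty=5): fills=none; bids=[-] asks=[#2:3@98]
After op 7 [order #5] limit_sell(price=105, qty=5): fills=none; bids=[-] asks=[#2:3@98 #5:5@105]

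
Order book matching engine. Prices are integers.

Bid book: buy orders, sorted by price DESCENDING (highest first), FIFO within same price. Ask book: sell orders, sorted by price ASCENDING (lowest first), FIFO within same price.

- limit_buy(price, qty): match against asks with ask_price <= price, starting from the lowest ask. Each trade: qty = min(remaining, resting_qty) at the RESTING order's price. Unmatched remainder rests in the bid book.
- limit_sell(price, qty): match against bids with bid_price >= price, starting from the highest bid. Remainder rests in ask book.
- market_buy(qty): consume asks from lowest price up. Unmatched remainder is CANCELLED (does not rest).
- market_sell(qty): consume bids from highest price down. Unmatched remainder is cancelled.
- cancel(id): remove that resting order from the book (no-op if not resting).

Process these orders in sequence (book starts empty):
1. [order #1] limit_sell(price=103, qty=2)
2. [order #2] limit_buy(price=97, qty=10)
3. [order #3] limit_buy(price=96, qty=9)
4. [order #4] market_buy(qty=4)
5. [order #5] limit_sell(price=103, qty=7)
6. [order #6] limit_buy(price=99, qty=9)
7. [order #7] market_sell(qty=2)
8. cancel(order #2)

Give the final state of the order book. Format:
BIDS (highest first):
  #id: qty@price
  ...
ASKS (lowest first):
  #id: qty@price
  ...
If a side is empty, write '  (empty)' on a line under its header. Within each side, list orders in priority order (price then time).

After op 1 [order #1] limit_sell(price=103, qty=2): fills=none; bids=[-] asks=[#1:2@103]
After op 2 [order #2] limit_buy(price=97, qty=10): fills=none; bids=[#2:10@97] asks=[#1:2@103]
After op 3 [order #3] limit_buy(price=96, qty=9): fills=none; bids=[#2:10@97 #3:9@96] asks=[#1:2@103]
After op 4 [order #4] market_buy(qty=4): fills=#4x#1:2@103; bids=[#2:10@97 #3:9@96] asks=[-]
After op 5 [order #5] limit_sell(price=103, qty=7): fills=none; bids=[#2:10@97 #3:9@96] asks=[#5:7@103]
After op 6 [order #6] limit_buy(price=99, qty=9): fills=none; bids=[#6:9@99 #2:10@97 #3:9@96] asks=[#5:7@103]
After op 7 [order #7] market_sell(qty=2): fills=#6x#7:2@99; bids=[#6:7@99 #2:10@97 #3:9@96] asks=[#5:7@103]
After op 8 cancel(order #2): fills=none; bids=[#6:7@99 #3:9@96] asks=[#5:7@103]

Answer: BIDS (highest first):
  #6: 7@99
  #3: 9@96
ASKS (lowest first):
  #5: 7@103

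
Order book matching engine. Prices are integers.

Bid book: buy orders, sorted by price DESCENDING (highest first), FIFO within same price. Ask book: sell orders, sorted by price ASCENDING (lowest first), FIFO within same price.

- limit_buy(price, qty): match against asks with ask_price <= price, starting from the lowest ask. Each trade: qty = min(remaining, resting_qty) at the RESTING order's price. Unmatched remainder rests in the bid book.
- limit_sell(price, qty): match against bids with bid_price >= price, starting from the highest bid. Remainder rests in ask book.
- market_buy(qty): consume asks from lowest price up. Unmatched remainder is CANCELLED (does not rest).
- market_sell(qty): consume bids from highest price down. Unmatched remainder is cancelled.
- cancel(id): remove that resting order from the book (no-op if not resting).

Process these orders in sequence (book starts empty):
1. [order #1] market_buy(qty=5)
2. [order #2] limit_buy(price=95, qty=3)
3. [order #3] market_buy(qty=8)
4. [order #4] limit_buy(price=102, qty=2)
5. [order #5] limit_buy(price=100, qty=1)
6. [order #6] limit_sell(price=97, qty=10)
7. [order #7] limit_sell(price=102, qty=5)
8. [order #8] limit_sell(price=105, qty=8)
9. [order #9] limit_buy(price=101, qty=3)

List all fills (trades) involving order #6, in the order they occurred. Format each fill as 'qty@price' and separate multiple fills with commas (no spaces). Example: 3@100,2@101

After op 1 [order #1] market_buy(qty=5): fills=none; bids=[-] asks=[-]
After op 2 [order #2] limit_buy(price=95, qty=3): fills=none; bids=[#2:3@95] asks=[-]
After op 3 [order #3] market_buy(qty=8): fills=none; bids=[#2:3@95] asks=[-]
After op 4 [order #4] limit_buy(price=102, qty=2): fills=none; bids=[#4:2@102 #2:3@95] asks=[-]
After op 5 [order #5] limit_buy(price=100, qty=1): fills=none; bids=[#4:2@102 #5:1@100 #2:3@95] asks=[-]
After op 6 [order #6] limit_sell(price=97, qty=10): fills=#4x#6:2@102 #5x#6:1@100; bids=[#2:3@95] asks=[#6:7@97]
After op 7 [order #7] limit_sell(price=102, qty=5): fills=none; bids=[#2:3@95] asks=[#6:7@97 #7:5@102]
After op 8 [order #8] limit_sell(price=105, qty=8): fills=none; bids=[#2:3@95] asks=[#6:7@97 #7:5@102 #8:8@105]
After op 9 [order #9] limit_buy(price=101, qty=3): fills=#9x#6:3@97; bids=[#2:3@95] asks=[#6:4@97 #7:5@102 #8:8@105]

Answer: 2@102,1@100,3@97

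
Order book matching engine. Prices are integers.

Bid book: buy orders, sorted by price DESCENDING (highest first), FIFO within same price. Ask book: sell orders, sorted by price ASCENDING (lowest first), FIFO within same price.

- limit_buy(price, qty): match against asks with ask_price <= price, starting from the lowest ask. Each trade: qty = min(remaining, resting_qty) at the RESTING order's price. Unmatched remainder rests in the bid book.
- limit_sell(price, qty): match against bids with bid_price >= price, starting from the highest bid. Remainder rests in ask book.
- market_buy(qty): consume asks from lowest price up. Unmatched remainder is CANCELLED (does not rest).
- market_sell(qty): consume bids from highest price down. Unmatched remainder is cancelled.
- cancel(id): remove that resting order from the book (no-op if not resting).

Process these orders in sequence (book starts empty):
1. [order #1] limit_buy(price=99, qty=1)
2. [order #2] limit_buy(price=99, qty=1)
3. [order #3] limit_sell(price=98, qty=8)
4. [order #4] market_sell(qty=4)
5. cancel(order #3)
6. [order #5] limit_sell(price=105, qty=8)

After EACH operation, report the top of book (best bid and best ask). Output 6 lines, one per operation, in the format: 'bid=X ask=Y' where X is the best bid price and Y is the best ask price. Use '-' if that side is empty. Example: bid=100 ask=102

After op 1 [order #1] limit_buy(price=99, qty=1): fills=none; bids=[#1:1@99] asks=[-]
After op 2 [order #2] limit_buy(price=99, qty=1): fills=none; bids=[#1:1@99 #2:1@99] asks=[-]
After op 3 [order #3] limit_sell(price=98, qty=8): fills=#1x#3:1@99 #2x#3:1@99; bids=[-] asks=[#3:6@98]
After op 4 [order #4] market_sell(qty=4): fills=none; bids=[-] asks=[#3:6@98]
After op 5 cancel(order #3): fills=none; bids=[-] asks=[-]
After op 6 [order #5] limit_sell(price=105, qty=8): fills=none; bids=[-] asks=[#5:8@105]

Answer: bid=99 ask=-
bid=99 ask=-
bid=- ask=98
bid=- ask=98
bid=- ask=-
bid=- ask=105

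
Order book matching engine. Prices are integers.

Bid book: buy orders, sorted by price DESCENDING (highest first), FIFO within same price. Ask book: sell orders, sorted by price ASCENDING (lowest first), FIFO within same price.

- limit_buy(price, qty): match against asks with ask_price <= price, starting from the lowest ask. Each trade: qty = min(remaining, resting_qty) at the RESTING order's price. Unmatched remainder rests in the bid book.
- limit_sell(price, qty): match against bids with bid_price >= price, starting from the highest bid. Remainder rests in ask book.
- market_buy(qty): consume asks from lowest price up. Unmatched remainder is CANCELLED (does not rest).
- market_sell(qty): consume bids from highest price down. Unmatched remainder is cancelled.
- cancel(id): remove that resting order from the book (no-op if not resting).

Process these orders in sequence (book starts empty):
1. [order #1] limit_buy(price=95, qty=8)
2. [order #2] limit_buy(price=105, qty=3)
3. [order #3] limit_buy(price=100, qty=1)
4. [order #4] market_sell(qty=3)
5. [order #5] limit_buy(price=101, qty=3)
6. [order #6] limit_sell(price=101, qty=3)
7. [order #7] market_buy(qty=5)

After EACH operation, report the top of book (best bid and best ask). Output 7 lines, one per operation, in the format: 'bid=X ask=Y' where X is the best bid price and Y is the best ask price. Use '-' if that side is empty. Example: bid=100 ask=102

After op 1 [order #1] limit_buy(price=95, qty=8): fills=none; bids=[#1:8@95] asks=[-]
After op 2 [order #2] limit_buy(price=105, qty=3): fills=none; bids=[#2:3@105 #1:8@95] asks=[-]
After op 3 [order #3] limit_buy(price=100, qty=1): fills=none; bids=[#2:3@105 #3:1@100 #1:8@95] asks=[-]
After op 4 [order #4] market_sell(qty=3): fills=#2x#4:3@105; bids=[#3:1@100 #1:8@95] asks=[-]
After op 5 [order #5] limit_buy(price=101, qty=3): fills=none; bids=[#5:3@101 #3:1@100 #1:8@95] asks=[-]
After op 6 [order #6] limit_sell(price=101, qty=3): fills=#5x#6:3@101; bids=[#3:1@100 #1:8@95] asks=[-]
After op 7 [order #7] market_buy(qty=5): fills=none; bids=[#3:1@100 #1:8@95] asks=[-]

Answer: bid=95 ask=-
bid=105 ask=-
bid=105 ask=-
bid=100 ask=-
bid=101 ask=-
bid=100 ask=-
bid=100 ask=-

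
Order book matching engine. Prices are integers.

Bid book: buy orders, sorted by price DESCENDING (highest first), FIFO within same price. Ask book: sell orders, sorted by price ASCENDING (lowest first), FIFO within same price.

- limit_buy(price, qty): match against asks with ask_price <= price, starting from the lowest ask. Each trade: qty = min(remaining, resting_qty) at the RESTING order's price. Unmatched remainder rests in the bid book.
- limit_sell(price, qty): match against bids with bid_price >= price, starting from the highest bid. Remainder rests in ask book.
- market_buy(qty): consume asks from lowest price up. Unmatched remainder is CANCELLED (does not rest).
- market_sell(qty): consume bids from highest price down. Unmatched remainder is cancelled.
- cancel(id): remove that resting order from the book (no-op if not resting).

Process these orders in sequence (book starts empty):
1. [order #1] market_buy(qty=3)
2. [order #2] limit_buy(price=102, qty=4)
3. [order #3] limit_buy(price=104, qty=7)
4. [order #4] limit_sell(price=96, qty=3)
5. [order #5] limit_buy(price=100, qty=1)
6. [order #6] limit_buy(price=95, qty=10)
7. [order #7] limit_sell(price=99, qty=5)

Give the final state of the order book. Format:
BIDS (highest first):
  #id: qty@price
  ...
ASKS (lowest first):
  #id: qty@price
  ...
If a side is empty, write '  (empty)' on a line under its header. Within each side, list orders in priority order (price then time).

After op 1 [order #1] market_buy(qty=3): fills=none; bids=[-] asks=[-]
After op 2 [order #2] limit_buy(price=102, qty=4): fills=none; bids=[#2:4@102] asks=[-]
After op 3 [order #3] limit_buy(price=104, qty=7): fills=none; bids=[#3:7@104 #2:4@102] asks=[-]
After op 4 [order #4] limit_sell(price=96, qty=3): fills=#3x#4:3@104; bids=[#3:4@104 #2:4@102] asks=[-]
After op 5 [order #5] limit_buy(price=100, qty=1): fills=none; bids=[#3:4@104 #2:4@102 #5:1@100] asks=[-]
After op 6 [order #6] limit_buy(price=95, qty=10): fills=none; bids=[#3:4@104 #2:4@102 #5:1@100 #6:10@95] asks=[-]
After op 7 [order #7] limit_sell(price=99, qty=5): fills=#3x#7:4@104 #2x#7:1@102; bids=[#2:3@102 #5:1@100 #6:10@95] asks=[-]

Answer: BIDS (highest first):
  #2: 3@102
  #5: 1@100
  #6: 10@95
ASKS (lowest first):
  (empty)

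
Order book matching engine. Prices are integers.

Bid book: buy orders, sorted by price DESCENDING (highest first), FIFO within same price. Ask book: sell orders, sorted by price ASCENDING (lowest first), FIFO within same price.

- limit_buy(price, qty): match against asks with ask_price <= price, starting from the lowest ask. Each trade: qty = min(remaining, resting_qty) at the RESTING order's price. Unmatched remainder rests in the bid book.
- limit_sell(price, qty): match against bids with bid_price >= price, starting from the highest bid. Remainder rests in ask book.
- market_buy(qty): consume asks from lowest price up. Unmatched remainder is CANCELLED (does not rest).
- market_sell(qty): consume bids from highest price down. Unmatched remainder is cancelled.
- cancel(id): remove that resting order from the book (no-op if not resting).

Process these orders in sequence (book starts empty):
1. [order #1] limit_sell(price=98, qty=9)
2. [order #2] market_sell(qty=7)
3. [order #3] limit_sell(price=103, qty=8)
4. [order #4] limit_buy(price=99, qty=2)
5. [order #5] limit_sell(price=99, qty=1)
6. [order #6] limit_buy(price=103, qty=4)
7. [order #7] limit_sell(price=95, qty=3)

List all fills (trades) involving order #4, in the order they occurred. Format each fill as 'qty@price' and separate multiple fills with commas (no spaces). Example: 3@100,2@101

Answer: 2@98

Derivation:
After op 1 [order #1] limit_sell(price=98, qty=9): fills=none; bids=[-] asks=[#1:9@98]
After op 2 [order #2] market_sell(qty=7): fills=none; bids=[-] asks=[#1:9@98]
After op 3 [order #3] limit_sell(price=103, qty=8): fills=none; bids=[-] asks=[#1:9@98 #3:8@103]
After op 4 [order #4] limit_buy(price=99, qty=2): fills=#4x#1:2@98; bids=[-] asks=[#1:7@98 #3:8@103]
After op 5 [order #5] limit_sell(price=99, qty=1): fills=none; bids=[-] asks=[#1:7@98 #5:1@99 #3:8@103]
After op 6 [order #6] limit_buy(price=103, qty=4): fills=#6x#1:4@98; bids=[-] asks=[#1:3@98 #5:1@99 #3:8@103]
After op 7 [order #7] limit_sell(price=95, qty=3): fills=none; bids=[-] asks=[#7:3@95 #1:3@98 #5:1@99 #3:8@103]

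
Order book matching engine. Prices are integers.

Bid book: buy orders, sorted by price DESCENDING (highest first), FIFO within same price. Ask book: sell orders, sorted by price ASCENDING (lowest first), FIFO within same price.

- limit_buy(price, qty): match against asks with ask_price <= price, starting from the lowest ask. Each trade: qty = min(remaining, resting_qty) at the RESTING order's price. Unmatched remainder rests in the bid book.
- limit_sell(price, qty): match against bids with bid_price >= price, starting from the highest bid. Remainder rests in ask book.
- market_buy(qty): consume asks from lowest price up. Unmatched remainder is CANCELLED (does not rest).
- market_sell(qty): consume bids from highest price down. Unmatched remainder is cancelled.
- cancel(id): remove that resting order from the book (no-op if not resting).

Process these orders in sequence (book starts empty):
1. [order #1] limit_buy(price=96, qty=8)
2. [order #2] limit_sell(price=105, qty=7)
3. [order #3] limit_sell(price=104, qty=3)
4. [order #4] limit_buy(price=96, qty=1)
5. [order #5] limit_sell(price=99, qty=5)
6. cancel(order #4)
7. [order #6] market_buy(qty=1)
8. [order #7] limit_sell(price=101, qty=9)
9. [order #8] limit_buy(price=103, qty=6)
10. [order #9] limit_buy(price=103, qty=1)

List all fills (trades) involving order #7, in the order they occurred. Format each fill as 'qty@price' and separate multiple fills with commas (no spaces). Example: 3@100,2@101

After op 1 [order #1] limit_buy(price=96, qty=8): fills=none; bids=[#1:8@96] asks=[-]
After op 2 [order #2] limit_sell(price=105, qty=7): fills=none; bids=[#1:8@96] asks=[#2:7@105]
After op 3 [order #3] limit_sell(price=104, qty=3): fills=none; bids=[#1:8@96] asks=[#3:3@104 #2:7@105]
After op 4 [order #4] limit_buy(price=96, qty=1): fills=none; bids=[#1:8@96 #4:1@96] asks=[#3:3@104 #2:7@105]
After op 5 [order #5] limit_sell(price=99, qty=5): fills=none; bids=[#1:8@96 #4:1@96] asks=[#5:5@99 #3:3@104 #2:7@105]
After op 6 cancel(order #4): fills=none; bids=[#1:8@96] asks=[#5:5@99 #3:3@104 #2:7@105]
After op 7 [order #6] market_buy(qty=1): fills=#6x#5:1@99; bids=[#1:8@96] asks=[#5:4@99 #3:3@104 #2:7@105]
After op 8 [order #7] limit_sell(price=101, qty=9): fills=none; bids=[#1:8@96] asks=[#5:4@99 #7:9@101 #3:3@104 #2:7@105]
After op 9 [order #8] limit_buy(price=103, qty=6): fills=#8x#5:4@99 #8x#7:2@101; bids=[#1:8@96] asks=[#7:7@101 #3:3@104 #2:7@105]
After op 10 [order #9] limit_buy(price=103, qty=1): fills=#9x#7:1@101; bids=[#1:8@96] asks=[#7:6@101 #3:3@104 #2:7@105]

Answer: 2@101,1@101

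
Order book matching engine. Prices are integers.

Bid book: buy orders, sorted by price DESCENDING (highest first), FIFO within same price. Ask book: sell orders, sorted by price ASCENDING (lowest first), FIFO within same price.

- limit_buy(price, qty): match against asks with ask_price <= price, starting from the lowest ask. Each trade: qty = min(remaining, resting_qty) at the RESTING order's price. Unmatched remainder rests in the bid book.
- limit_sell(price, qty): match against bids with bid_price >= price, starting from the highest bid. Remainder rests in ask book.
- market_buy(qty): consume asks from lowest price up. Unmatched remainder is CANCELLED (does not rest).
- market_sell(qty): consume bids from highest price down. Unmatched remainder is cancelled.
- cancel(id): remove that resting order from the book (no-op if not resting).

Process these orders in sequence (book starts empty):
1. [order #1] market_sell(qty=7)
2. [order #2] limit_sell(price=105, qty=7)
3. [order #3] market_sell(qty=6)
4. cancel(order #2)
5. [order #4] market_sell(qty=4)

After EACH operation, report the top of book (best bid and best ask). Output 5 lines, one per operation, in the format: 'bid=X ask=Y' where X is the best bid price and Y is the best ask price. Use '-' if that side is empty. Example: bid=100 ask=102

After op 1 [order #1] market_sell(qty=7): fills=none; bids=[-] asks=[-]
After op 2 [order #2] limit_sell(price=105, qty=7): fills=none; bids=[-] asks=[#2:7@105]
After op 3 [order #3] market_sell(qty=6): fills=none; bids=[-] asks=[#2:7@105]
After op 4 cancel(order #2): fills=none; bids=[-] asks=[-]
After op 5 [order #4] market_sell(qty=4): fills=none; bids=[-] asks=[-]

Answer: bid=- ask=-
bid=- ask=105
bid=- ask=105
bid=- ask=-
bid=- ask=-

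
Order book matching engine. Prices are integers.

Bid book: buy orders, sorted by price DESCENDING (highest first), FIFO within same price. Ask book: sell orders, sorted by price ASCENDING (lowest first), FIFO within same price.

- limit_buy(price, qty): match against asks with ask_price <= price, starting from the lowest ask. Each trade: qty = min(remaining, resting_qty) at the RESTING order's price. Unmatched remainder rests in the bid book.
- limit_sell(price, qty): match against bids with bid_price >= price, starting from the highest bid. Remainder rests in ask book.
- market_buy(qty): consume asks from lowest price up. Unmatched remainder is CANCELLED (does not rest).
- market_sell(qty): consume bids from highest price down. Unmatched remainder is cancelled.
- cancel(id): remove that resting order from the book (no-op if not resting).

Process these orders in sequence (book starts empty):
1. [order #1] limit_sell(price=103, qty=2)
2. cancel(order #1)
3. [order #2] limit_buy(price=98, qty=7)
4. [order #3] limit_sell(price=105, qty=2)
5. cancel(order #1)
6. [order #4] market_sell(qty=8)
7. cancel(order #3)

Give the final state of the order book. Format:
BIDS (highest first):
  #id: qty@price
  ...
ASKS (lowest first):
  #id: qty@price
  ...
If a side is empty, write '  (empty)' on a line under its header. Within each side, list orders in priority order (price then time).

Answer: BIDS (highest first):
  (empty)
ASKS (lowest first):
  (empty)

Derivation:
After op 1 [order #1] limit_sell(price=103, qty=2): fills=none; bids=[-] asks=[#1:2@103]
After op 2 cancel(order #1): fills=none; bids=[-] asks=[-]
After op 3 [order #2] limit_buy(price=98, qty=7): fills=none; bids=[#2:7@98] asks=[-]
After op 4 [order #3] limit_sell(price=105, qty=2): fills=none; bids=[#2:7@98] asks=[#3:2@105]
After op 5 cancel(order #1): fills=none; bids=[#2:7@98] asks=[#3:2@105]
After op 6 [order #4] market_sell(qty=8): fills=#2x#4:7@98; bids=[-] asks=[#3:2@105]
After op 7 cancel(order #3): fills=none; bids=[-] asks=[-]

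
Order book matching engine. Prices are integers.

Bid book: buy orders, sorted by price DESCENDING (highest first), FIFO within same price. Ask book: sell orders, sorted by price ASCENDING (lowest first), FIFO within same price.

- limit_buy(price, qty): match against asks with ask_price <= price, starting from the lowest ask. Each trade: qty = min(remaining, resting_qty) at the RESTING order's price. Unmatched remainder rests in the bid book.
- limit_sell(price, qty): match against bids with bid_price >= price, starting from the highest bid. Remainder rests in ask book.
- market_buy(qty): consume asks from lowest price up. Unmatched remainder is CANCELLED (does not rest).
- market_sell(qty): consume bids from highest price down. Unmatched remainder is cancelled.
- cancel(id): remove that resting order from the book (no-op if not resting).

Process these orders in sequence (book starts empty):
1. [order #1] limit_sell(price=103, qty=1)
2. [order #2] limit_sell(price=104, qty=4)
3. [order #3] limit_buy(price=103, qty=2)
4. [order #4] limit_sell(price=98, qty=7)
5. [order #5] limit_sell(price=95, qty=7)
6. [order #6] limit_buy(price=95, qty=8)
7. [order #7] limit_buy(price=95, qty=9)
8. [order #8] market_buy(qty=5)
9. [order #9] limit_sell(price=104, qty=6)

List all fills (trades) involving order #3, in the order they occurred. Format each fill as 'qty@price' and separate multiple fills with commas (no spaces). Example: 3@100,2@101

Answer: 1@103,1@103

Derivation:
After op 1 [order #1] limit_sell(price=103, qty=1): fills=none; bids=[-] asks=[#1:1@103]
After op 2 [order #2] limit_sell(price=104, qty=4): fills=none; bids=[-] asks=[#1:1@103 #2:4@104]
After op 3 [order #3] limit_buy(price=103, qty=2): fills=#3x#1:1@103; bids=[#3:1@103] asks=[#2:4@104]
After op 4 [order #4] limit_sell(price=98, qty=7): fills=#3x#4:1@103; bids=[-] asks=[#4:6@98 #2:4@104]
After op 5 [order #5] limit_sell(price=95, qty=7): fills=none; bids=[-] asks=[#5:7@95 #4:6@98 #2:4@104]
After op 6 [order #6] limit_buy(price=95, qty=8): fills=#6x#5:7@95; bids=[#6:1@95] asks=[#4:6@98 #2:4@104]
After op 7 [order #7] limit_buy(price=95, qty=9): fills=none; bids=[#6:1@95 #7:9@95] asks=[#4:6@98 #2:4@104]
After op 8 [order #8] market_buy(qty=5): fills=#8x#4:5@98; bids=[#6:1@95 #7:9@95] asks=[#4:1@98 #2:4@104]
After op 9 [order #9] limit_sell(price=104, qty=6): fills=none; bids=[#6:1@95 #7:9@95] asks=[#4:1@98 #2:4@104 #9:6@104]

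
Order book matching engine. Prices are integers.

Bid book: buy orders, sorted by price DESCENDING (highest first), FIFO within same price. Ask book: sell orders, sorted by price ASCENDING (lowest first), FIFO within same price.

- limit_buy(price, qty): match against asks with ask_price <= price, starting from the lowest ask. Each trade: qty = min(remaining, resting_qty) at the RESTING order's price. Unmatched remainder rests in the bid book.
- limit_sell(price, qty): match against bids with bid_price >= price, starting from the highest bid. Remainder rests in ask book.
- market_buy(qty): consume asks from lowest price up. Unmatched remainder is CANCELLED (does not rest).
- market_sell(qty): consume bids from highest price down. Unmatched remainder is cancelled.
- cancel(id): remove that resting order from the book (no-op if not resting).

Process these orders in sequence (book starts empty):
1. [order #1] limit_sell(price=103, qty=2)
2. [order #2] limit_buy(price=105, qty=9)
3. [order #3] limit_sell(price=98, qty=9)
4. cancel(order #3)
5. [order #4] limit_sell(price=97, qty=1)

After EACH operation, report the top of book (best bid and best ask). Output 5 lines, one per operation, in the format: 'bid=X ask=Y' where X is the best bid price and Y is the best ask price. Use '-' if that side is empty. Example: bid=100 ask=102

Answer: bid=- ask=103
bid=105 ask=-
bid=- ask=98
bid=- ask=-
bid=- ask=97

Derivation:
After op 1 [order #1] limit_sell(price=103, qty=2): fills=none; bids=[-] asks=[#1:2@103]
After op 2 [order #2] limit_buy(price=105, qty=9): fills=#2x#1:2@103; bids=[#2:7@105] asks=[-]
After op 3 [order #3] limit_sell(price=98, qty=9): fills=#2x#3:7@105; bids=[-] asks=[#3:2@98]
After op 4 cancel(order #3): fills=none; bids=[-] asks=[-]
After op 5 [order #4] limit_sell(price=97, qty=1): fills=none; bids=[-] asks=[#4:1@97]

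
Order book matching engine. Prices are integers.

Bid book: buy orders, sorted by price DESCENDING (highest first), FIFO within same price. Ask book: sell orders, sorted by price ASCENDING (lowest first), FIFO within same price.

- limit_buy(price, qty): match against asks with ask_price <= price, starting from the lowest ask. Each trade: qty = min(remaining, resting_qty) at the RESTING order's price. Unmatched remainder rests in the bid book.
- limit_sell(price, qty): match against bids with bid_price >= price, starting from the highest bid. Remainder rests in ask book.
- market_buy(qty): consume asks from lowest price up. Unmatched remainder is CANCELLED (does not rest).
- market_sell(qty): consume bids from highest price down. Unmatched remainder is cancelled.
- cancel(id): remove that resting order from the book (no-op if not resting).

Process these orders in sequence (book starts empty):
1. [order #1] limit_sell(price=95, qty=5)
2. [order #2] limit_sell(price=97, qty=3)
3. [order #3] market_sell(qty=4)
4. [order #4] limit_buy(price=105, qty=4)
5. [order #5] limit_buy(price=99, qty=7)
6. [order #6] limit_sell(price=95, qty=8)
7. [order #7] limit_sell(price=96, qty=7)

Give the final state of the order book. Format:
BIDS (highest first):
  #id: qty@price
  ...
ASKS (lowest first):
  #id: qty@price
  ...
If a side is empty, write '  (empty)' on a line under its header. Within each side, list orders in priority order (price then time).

Answer: BIDS (highest first):
  (empty)
ASKS (lowest first):
  #6: 5@95
  #7: 7@96

Derivation:
After op 1 [order #1] limit_sell(price=95, qty=5): fills=none; bids=[-] asks=[#1:5@95]
After op 2 [order #2] limit_sell(price=97, qty=3): fills=none; bids=[-] asks=[#1:5@95 #2:3@97]
After op 3 [order #3] market_sell(qty=4): fills=none; bids=[-] asks=[#1:5@95 #2:3@97]
After op 4 [order #4] limit_buy(price=105, qty=4): fills=#4x#1:4@95; bids=[-] asks=[#1:1@95 #2:3@97]
After op 5 [order #5] limit_buy(price=99, qty=7): fills=#5x#1:1@95 #5x#2:3@97; bids=[#5:3@99] asks=[-]
After op 6 [order #6] limit_sell(price=95, qty=8): fills=#5x#6:3@99; bids=[-] asks=[#6:5@95]
After op 7 [order #7] limit_sell(price=96, qty=7): fills=none; bids=[-] asks=[#6:5@95 #7:7@96]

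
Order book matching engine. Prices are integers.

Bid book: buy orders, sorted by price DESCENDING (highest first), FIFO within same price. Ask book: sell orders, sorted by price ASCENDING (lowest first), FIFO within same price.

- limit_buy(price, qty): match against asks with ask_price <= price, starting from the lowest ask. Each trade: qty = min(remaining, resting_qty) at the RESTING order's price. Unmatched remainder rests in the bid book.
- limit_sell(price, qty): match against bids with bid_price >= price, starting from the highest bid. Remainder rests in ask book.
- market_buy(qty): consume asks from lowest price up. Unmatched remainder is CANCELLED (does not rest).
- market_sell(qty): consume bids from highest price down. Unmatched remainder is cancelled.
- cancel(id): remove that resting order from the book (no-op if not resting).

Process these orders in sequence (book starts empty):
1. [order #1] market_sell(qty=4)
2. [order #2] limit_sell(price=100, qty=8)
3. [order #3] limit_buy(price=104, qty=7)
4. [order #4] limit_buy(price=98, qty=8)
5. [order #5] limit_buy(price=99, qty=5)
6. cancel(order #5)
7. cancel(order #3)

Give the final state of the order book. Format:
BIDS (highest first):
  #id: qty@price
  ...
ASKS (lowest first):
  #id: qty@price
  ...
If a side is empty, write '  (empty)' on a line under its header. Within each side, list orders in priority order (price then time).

After op 1 [order #1] market_sell(qty=4): fills=none; bids=[-] asks=[-]
After op 2 [order #2] limit_sell(price=100, qty=8): fills=none; bids=[-] asks=[#2:8@100]
After op 3 [order #3] limit_buy(price=104, qty=7): fills=#3x#2:7@100; bids=[-] asks=[#2:1@100]
After op 4 [order #4] limit_buy(price=98, qty=8): fills=none; bids=[#4:8@98] asks=[#2:1@100]
After op 5 [order #5] limit_buy(price=99, qty=5): fills=none; bids=[#5:5@99 #4:8@98] asks=[#2:1@100]
After op 6 cancel(order #5): fills=none; bids=[#4:8@98] asks=[#2:1@100]
After op 7 cancel(order #3): fills=none; bids=[#4:8@98] asks=[#2:1@100]

Answer: BIDS (highest first):
  #4: 8@98
ASKS (lowest first):
  #2: 1@100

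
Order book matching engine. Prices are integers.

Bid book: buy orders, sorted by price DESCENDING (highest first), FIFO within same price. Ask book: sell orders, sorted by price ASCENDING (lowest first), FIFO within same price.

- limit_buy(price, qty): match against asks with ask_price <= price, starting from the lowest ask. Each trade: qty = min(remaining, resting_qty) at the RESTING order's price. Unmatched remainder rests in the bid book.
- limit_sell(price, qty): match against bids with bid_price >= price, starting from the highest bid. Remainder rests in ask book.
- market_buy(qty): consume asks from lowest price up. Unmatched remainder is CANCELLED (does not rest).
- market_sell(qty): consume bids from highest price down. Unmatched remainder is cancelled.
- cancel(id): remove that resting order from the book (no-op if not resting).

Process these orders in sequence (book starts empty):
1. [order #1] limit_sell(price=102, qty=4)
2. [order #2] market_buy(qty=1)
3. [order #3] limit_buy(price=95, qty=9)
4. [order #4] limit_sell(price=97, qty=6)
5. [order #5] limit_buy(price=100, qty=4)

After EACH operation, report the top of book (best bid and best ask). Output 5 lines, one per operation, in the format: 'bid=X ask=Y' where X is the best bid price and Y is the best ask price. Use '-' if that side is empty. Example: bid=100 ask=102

Answer: bid=- ask=102
bid=- ask=102
bid=95 ask=102
bid=95 ask=97
bid=95 ask=97

Derivation:
After op 1 [order #1] limit_sell(price=102, qty=4): fills=none; bids=[-] asks=[#1:4@102]
After op 2 [order #2] market_buy(qty=1): fills=#2x#1:1@102; bids=[-] asks=[#1:3@102]
After op 3 [order #3] limit_buy(price=95, qty=9): fills=none; bids=[#3:9@95] asks=[#1:3@102]
After op 4 [order #4] limit_sell(price=97, qty=6): fills=none; bids=[#3:9@95] asks=[#4:6@97 #1:3@102]
After op 5 [order #5] limit_buy(price=100, qty=4): fills=#5x#4:4@97; bids=[#3:9@95] asks=[#4:2@97 #1:3@102]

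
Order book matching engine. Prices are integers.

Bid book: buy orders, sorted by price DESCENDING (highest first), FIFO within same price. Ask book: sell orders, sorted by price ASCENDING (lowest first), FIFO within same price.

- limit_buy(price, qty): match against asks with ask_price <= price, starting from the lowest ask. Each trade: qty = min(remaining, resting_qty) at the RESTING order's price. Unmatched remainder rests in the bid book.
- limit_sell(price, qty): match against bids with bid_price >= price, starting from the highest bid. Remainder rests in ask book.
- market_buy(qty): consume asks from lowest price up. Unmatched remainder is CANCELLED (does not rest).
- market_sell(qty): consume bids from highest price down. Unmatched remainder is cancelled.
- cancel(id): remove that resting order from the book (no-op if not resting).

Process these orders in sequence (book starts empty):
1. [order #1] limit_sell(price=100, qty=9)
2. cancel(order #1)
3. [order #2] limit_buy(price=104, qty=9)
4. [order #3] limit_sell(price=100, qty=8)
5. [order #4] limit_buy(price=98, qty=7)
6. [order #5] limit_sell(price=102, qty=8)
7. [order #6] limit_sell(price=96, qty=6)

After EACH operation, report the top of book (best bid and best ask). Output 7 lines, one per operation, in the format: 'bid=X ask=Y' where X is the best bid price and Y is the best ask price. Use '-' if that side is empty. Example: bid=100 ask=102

Answer: bid=- ask=100
bid=- ask=-
bid=104 ask=-
bid=104 ask=-
bid=104 ask=-
bid=98 ask=102
bid=98 ask=102

Derivation:
After op 1 [order #1] limit_sell(price=100, qty=9): fills=none; bids=[-] asks=[#1:9@100]
After op 2 cancel(order #1): fills=none; bids=[-] asks=[-]
After op 3 [order #2] limit_buy(price=104, qty=9): fills=none; bids=[#2:9@104] asks=[-]
After op 4 [order #3] limit_sell(price=100, qty=8): fills=#2x#3:8@104; bids=[#2:1@104] asks=[-]
After op 5 [order #4] limit_buy(price=98, qty=7): fills=none; bids=[#2:1@104 #4:7@98] asks=[-]
After op 6 [order #5] limit_sell(price=102, qty=8): fills=#2x#5:1@104; bids=[#4:7@98] asks=[#5:7@102]
After op 7 [order #6] limit_sell(price=96, qty=6): fills=#4x#6:6@98; bids=[#4:1@98] asks=[#5:7@102]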